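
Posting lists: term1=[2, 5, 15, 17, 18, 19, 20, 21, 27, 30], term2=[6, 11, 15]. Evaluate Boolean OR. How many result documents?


Boolean OR: find union of posting lists
term1 docs: [2, 5, 15, 17, 18, 19, 20, 21, 27, 30]
term2 docs: [6, 11, 15]
Union: [2, 5, 6, 11, 15, 17, 18, 19, 20, 21, 27, 30]
|union| = 12

12


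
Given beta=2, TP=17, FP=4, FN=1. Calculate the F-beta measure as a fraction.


P = TP/(TP+FP) = 17/21 = 17/21
R = TP/(TP+FN) = 17/18 = 17/18
beta^2 = 2^2 = 4
(1 + beta^2) = 5
Numerator = (1+beta^2)*P*R = 1445/378
Denominator = beta^2*P + R = 68/21 + 17/18 = 527/126
F_beta = 85/93

85/93


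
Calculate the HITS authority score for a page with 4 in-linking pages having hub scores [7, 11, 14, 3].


Authority = sum of hub scores of in-linkers
In-link 1: hub score = 7
In-link 2: hub score = 11
In-link 3: hub score = 14
In-link 4: hub score = 3
Authority = 7 + 11 + 14 + 3 = 35

35


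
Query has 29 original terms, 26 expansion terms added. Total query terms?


Original terms: 29
Expansion terms: 26
Total = 29 + 26 = 55

55


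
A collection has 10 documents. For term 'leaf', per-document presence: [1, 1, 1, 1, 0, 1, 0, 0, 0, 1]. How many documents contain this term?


Checking each document for 'leaf':
Doc 1: present
Doc 2: present
Doc 3: present
Doc 4: present
Doc 5: absent
Doc 6: present
Doc 7: absent
Doc 8: absent
Doc 9: absent
Doc 10: present
df = sum of presences = 1 + 1 + 1 + 1 + 0 + 1 + 0 + 0 + 0 + 1 = 6

6


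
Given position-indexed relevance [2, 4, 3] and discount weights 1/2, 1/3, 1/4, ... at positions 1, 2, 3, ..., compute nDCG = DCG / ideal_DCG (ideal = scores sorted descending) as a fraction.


Position discount weights w_i = 1/(i+1) for i=1..3:
Weights = [1/2, 1/3, 1/4]
Actual relevance: [2, 4, 3]
DCG = 2/2 + 4/3 + 3/4 = 37/12
Ideal relevance (sorted desc): [4, 3, 2]
Ideal DCG = 4/2 + 3/3 + 2/4 = 7/2
nDCG = DCG / ideal_DCG = 37/12 / 7/2 = 37/42

37/42


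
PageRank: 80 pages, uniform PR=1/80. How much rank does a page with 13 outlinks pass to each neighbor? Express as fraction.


Initial PR = 1/80 = 1/80
Outlinks = 13
Contribution per link = PR / outlinks
= 1/80 / 13
= 1/1040

1/1040


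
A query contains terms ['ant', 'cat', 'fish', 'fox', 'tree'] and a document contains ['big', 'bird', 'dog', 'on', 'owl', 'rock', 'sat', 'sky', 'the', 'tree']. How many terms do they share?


Query terms: ['ant', 'cat', 'fish', 'fox', 'tree']
Document terms: ['big', 'bird', 'dog', 'on', 'owl', 'rock', 'sat', 'sky', 'the', 'tree']
Common terms: ['tree']
Overlap count = 1

1


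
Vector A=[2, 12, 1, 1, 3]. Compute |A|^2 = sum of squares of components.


|A|^2 = sum of squared components
A[0]^2 = 2^2 = 4
A[1]^2 = 12^2 = 144
A[2]^2 = 1^2 = 1
A[3]^2 = 1^2 = 1
A[4]^2 = 3^2 = 9
Sum = 4 + 144 + 1 + 1 + 9 = 159

159


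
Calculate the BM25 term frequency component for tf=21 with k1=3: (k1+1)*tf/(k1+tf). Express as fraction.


BM25 TF component = (k1+1)*tf / (k1+tf)
k1 = 3, tf = 21
Numerator = (3+1)*21 = 84
Denominator = 3 + 21 = 24
= 84/24 = 7/2

7/2


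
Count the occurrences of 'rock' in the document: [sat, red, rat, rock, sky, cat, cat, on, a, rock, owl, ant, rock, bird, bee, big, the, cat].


Document has 18 words
Scanning for 'rock':
Found at positions: [3, 9, 12]
Count = 3

3


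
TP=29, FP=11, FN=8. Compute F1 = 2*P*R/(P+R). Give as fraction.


F1 = 2 * P * R / (P + R)
P = TP/(TP+FP) = 29/40 = 29/40
R = TP/(TP+FN) = 29/37 = 29/37
2 * P * R = 2 * 29/40 * 29/37 = 841/740
P + R = 29/40 + 29/37 = 2233/1480
F1 = 841/740 / 2233/1480 = 58/77

58/77


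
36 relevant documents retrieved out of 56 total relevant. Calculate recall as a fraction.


Recall = retrieved_relevant / total_relevant
= 36 / 56
= 36 / (36 + 20)
= 9/14

9/14


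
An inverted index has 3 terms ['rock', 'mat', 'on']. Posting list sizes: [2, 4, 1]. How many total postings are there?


Summing posting list sizes:
'rock': 2 postings
'mat': 4 postings
'on': 1 postings
Total = 2 + 4 + 1 = 7

7


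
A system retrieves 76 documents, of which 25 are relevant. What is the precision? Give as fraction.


Precision = relevant_retrieved / total_retrieved
= 25 / 76
= 25 / (25 + 51)
= 25/76

25/76


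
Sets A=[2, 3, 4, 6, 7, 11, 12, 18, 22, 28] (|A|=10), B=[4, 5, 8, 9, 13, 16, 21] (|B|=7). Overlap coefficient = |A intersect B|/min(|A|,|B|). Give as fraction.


A intersect B = [4]
|A intersect B| = 1
min(|A|, |B|) = min(10, 7) = 7
Overlap = 1 / 7 = 1/7

1/7


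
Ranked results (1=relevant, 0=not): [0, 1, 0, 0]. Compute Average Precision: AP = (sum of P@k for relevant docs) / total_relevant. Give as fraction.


Computing P@k for each relevant position:
Position 1: not relevant
Position 2: relevant, P@2 = 1/2 = 1/2
Position 3: not relevant
Position 4: not relevant
Sum of P@k = 1/2 = 1/2
AP = 1/2 / 1 = 1/2

1/2


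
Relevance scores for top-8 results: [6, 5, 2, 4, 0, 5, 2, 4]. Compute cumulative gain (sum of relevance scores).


Cumulative Gain = sum of relevance scores
Position 1: rel=6, running sum=6
Position 2: rel=5, running sum=11
Position 3: rel=2, running sum=13
Position 4: rel=4, running sum=17
Position 5: rel=0, running sum=17
Position 6: rel=5, running sum=22
Position 7: rel=2, running sum=24
Position 8: rel=4, running sum=28
CG = 28

28


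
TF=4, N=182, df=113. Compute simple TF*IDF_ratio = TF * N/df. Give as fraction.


TF * (N/df)
= 4 * (182/113)
= 4 * 182/113
= 728/113

728/113


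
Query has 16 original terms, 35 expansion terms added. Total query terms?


Original terms: 16
Expansion terms: 35
Total = 16 + 35 = 51

51


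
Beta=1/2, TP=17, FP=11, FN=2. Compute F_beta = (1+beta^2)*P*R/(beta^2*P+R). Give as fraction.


P = TP/(TP+FP) = 17/28 = 17/28
R = TP/(TP+FN) = 17/19 = 17/19
beta^2 = 1/2^2 = 1/4
(1 + beta^2) = 5/4
Numerator = (1+beta^2)*P*R = 1445/2128
Denominator = beta^2*P + R = 17/112 + 17/19 = 2227/2128
F_beta = 85/131

85/131


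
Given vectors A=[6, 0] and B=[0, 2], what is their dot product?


Dot product = sum of element-wise products
A[0]*B[0] = 6*0 = 0
A[1]*B[1] = 0*2 = 0
Sum = 0 + 0 = 0

0


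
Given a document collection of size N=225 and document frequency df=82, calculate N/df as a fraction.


IDF ratio = N / df
= 225 / 82
= 225/82

225/82


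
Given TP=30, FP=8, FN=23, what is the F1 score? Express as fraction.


F1 = 2 * P * R / (P + R)
P = TP/(TP+FP) = 30/38 = 15/19
R = TP/(TP+FN) = 30/53 = 30/53
2 * P * R = 2 * 15/19 * 30/53 = 900/1007
P + R = 15/19 + 30/53 = 1365/1007
F1 = 900/1007 / 1365/1007 = 60/91

60/91


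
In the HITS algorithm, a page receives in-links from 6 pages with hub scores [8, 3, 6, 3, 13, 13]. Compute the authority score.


Authority = sum of hub scores of in-linkers
In-link 1: hub score = 8
In-link 2: hub score = 3
In-link 3: hub score = 6
In-link 4: hub score = 3
In-link 5: hub score = 13
In-link 6: hub score = 13
Authority = 8 + 3 + 6 + 3 + 13 + 13 = 46

46


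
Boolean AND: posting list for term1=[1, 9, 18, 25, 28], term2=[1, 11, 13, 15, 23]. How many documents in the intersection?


Boolean AND: find intersection of posting lists
term1 docs: [1, 9, 18, 25, 28]
term2 docs: [1, 11, 13, 15, 23]
Intersection: [1]
|intersection| = 1

1


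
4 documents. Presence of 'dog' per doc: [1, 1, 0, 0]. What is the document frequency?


Checking each document for 'dog':
Doc 1: present
Doc 2: present
Doc 3: absent
Doc 4: absent
df = sum of presences = 1 + 1 + 0 + 0 = 2

2


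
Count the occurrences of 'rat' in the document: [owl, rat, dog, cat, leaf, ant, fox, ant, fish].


Document has 9 words
Scanning for 'rat':
Found at positions: [1]
Count = 1

1


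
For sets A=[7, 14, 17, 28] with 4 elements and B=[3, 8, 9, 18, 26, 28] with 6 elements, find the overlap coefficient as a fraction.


A intersect B = [28]
|A intersect B| = 1
min(|A|, |B|) = min(4, 6) = 4
Overlap = 1 / 4 = 1/4

1/4


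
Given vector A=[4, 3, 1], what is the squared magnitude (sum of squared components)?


|A|^2 = sum of squared components
A[0]^2 = 4^2 = 16
A[1]^2 = 3^2 = 9
A[2]^2 = 1^2 = 1
Sum = 16 + 9 + 1 = 26

26


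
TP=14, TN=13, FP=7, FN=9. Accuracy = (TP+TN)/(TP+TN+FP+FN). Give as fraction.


Accuracy = (TP + TN) / (TP + TN + FP + FN)
TP + TN = 14 + 13 = 27
Total = 14 + 13 + 7 + 9 = 43
Accuracy = 27 / 43 = 27/43

27/43


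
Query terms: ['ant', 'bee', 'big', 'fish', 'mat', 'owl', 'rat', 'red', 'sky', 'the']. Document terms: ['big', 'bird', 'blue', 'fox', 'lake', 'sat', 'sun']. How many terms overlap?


Query terms: ['ant', 'bee', 'big', 'fish', 'mat', 'owl', 'rat', 'red', 'sky', 'the']
Document terms: ['big', 'bird', 'blue', 'fox', 'lake', 'sat', 'sun']
Common terms: ['big']
Overlap count = 1

1


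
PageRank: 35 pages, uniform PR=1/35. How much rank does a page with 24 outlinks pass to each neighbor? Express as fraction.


Initial PR = 1/35 = 1/35
Outlinks = 24
Contribution per link = PR / outlinks
= 1/35 / 24
= 1/840

1/840


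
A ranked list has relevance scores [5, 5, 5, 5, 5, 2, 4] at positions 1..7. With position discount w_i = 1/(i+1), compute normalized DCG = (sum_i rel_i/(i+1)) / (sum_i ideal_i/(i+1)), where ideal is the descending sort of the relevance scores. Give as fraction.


Position discount weights w_i = 1/(i+1) for i=1..7:
Weights = [1/2, 1/3, 1/4, 1/5, 1/6, 1/7, 1/8]
Actual relevance: [5, 5, 5, 5, 5, 2, 4]
DCG = 5/2 + 5/3 + 5/4 + 5/5 + 5/6 + 2/7 + 4/8 = 225/28
Ideal relevance (sorted desc): [5, 5, 5, 5, 5, 4, 2]
Ideal DCG = 5/2 + 5/3 + 5/4 + 5/5 + 5/6 + 4/7 + 2/8 = 113/14
nDCG = DCG / ideal_DCG = 225/28 / 113/14 = 225/226

225/226


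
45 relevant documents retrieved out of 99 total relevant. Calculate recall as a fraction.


Recall = retrieved_relevant / total_relevant
= 45 / 99
= 45 / (45 + 54)
= 5/11

5/11


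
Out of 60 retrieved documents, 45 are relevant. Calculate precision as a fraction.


Precision = relevant_retrieved / total_retrieved
= 45 / 60
= 45 / (45 + 15)
= 3/4

3/4


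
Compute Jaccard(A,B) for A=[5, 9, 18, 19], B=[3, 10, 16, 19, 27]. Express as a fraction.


A intersect B = [19]
|A intersect B| = 1
A union B = [3, 5, 9, 10, 16, 18, 19, 27]
|A union B| = 8
Jaccard = 1/8 = 1/8

1/8


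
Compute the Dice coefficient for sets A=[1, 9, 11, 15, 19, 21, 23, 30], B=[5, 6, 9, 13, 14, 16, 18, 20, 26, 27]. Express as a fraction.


A intersect B = [9]
|A intersect B| = 1
|A| = 8, |B| = 10
Dice = 2*1 / (8+10)
= 2 / 18 = 1/9

1/9


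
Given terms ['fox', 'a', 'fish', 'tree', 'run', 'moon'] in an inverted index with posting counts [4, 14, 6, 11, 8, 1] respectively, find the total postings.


Summing posting list sizes:
'fox': 4 postings
'a': 14 postings
'fish': 6 postings
'tree': 11 postings
'run': 8 postings
'moon': 1 postings
Total = 4 + 14 + 6 + 11 + 8 + 1 = 44

44


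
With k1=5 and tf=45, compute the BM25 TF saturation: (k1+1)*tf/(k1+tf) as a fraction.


BM25 TF component = (k1+1)*tf / (k1+tf)
k1 = 5, tf = 45
Numerator = (5+1)*45 = 270
Denominator = 5 + 45 = 50
= 270/50 = 27/5

27/5


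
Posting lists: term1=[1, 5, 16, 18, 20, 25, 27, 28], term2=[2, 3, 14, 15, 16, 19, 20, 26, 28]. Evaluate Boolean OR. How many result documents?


Boolean OR: find union of posting lists
term1 docs: [1, 5, 16, 18, 20, 25, 27, 28]
term2 docs: [2, 3, 14, 15, 16, 19, 20, 26, 28]
Union: [1, 2, 3, 5, 14, 15, 16, 18, 19, 20, 25, 26, 27, 28]
|union| = 14

14


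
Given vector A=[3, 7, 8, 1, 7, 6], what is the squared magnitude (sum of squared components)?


|A|^2 = sum of squared components
A[0]^2 = 3^2 = 9
A[1]^2 = 7^2 = 49
A[2]^2 = 8^2 = 64
A[3]^2 = 1^2 = 1
A[4]^2 = 7^2 = 49
A[5]^2 = 6^2 = 36
Sum = 9 + 49 + 64 + 1 + 49 + 36 = 208

208


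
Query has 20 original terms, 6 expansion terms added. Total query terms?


Original terms: 20
Expansion terms: 6
Total = 20 + 6 = 26

26


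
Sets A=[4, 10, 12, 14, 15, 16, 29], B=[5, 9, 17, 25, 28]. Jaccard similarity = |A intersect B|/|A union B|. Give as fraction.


A intersect B = []
|A intersect B| = 0
A union B = [4, 5, 9, 10, 12, 14, 15, 16, 17, 25, 28, 29]
|A union B| = 12
Jaccard = 0/12 = 0

0


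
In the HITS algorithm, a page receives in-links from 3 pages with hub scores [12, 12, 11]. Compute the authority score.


Authority = sum of hub scores of in-linkers
In-link 1: hub score = 12
In-link 2: hub score = 12
In-link 3: hub score = 11
Authority = 12 + 12 + 11 = 35

35


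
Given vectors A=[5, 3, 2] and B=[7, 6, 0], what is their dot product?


Dot product = sum of element-wise products
A[0]*B[0] = 5*7 = 35
A[1]*B[1] = 3*6 = 18
A[2]*B[2] = 2*0 = 0
Sum = 35 + 18 + 0 = 53

53


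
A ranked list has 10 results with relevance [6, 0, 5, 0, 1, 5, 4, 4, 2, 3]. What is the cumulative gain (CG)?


Cumulative Gain = sum of relevance scores
Position 1: rel=6, running sum=6
Position 2: rel=0, running sum=6
Position 3: rel=5, running sum=11
Position 4: rel=0, running sum=11
Position 5: rel=1, running sum=12
Position 6: rel=5, running sum=17
Position 7: rel=4, running sum=21
Position 8: rel=4, running sum=25
Position 9: rel=2, running sum=27
Position 10: rel=3, running sum=30
CG = 30

30


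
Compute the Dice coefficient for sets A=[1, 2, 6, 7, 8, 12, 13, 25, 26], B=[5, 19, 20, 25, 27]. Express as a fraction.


A intersect B = [25]
|A intersect B| = 1
|A| = 9, |B| = 5
Dice = 2*1 / (9+5)
= 2 / 14 = 1/7

1/7


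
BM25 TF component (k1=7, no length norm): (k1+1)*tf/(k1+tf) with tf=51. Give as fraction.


BM25 TF component = (k1+1)*tf / (k1+tf)
k1 = 7, tf = 51
Numerator = (7+1)*51 = 408
Denominator = 7 + 51 = 58
= 408/58 = 204/29

204/29


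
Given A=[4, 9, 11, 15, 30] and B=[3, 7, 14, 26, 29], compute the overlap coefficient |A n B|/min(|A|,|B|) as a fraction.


A intersect B = []
|A intersect B| = 0
min(|A|, |B|) = min(5, 5) = 5
Overlap = 0 / 5 = 0

0


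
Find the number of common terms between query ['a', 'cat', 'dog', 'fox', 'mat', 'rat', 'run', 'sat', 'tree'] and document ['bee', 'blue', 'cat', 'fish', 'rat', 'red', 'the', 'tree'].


Query terms: ['a', 'cat', 'dog', 'fox', 'mat', 'rat', 'run', 'sat', 'tree']
Document terms: ['bee', 'blue', 'cat', 'fish', 'rat', 'red', 'the', 'tree']
Common terms: ['cat', 'rat', 'tree']
Overlap count = 3

3


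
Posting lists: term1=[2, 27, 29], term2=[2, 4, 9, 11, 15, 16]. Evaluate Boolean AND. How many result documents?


Boolean AND: find intersection of posting lists
term1 docs: [2, 27, 29]
term2 docs: [2, 4, 9, 11, 15, 16]
Intersection: [2]
|intersection| = 1

1


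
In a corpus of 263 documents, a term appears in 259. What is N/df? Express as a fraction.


IDF ratio = N / df
= 263 / 259
= 263/259

263/259


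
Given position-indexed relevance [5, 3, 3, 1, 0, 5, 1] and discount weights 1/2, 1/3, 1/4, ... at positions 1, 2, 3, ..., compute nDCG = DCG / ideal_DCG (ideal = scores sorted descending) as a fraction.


Position discount weights w_i = 1/(i+1) for i=1..7:
Weights = [1/2, 1/3, 1/4, 1/5, 1/6, 1/7, 1/8]
Actual relevance: [5, 3, 3, 1, 0, 5, 1]
DCG = 5/2 + 3/3 + 3/4 + 1/5 + 0/6 + 5/7 + 1/8 = 1481/280
Ideal relevance (sorted desc): [5, 5, 3, 3, 1, 1, 0]
Ideal DCG = 5/2 + 5/3 + 3/4 + 3/5 + 1/6 + 1/7 + 0/8 = 2447/420
nDCG = DCG / ideal_DCG = 1481/280 / 2447/420 = 4443/4894

4443/4894


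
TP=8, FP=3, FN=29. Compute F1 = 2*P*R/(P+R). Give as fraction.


F1 = 2 * P * R / (P + R)
P = TP/(TP+FP) = 8/11 = 8/11
R = TP/(TP+FN) = 8/37 = 8/37
2 * P * R = 2 * 8/11 * 8/37 = 128/407
P + R = 8/11 + 8/37 = 384/407
F1 = 128/407 / 384/407 = 1/3

1/3


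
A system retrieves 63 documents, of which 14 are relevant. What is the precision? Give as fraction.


Precision = relevant_retrieved / total_retrieved
= 14 / 63
= 14 / (14 + 49)
= 2/9

2/9


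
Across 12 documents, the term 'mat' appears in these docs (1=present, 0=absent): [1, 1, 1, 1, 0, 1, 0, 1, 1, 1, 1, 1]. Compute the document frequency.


Checking each document for 'mat':
Doc 1: present
Doc 2: present
Doc 3: present
Doc 4: present
Doc 5: absent
Doc 6: present
Doc 7: absent
Doc 8: present
Doc 9: present
Doc 10: present
Doc 11: present
Doc 12: present
df = sum of presences = 1 + 1 + 1 + 1 + 0 + 1 + 0 + 1 + 1 + 1 + 1 + 1 = 10

10


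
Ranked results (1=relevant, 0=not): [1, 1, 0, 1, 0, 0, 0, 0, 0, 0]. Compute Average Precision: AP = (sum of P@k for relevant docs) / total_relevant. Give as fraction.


Computing P@k for each relevant position:
Position 1: relevant, P@1 = 1/1 = 1
Position 2: relevant, P@2 = 2/2 = 1
Position 3: not relevant
Position 4: relevant, P@4 = 3/4 = 3/4
Position 5: not relevant
Position 6: not relevant
Position 7: not relevant
Position 8: not relevant
Position 9: not relevant
Position 10: not relevant
Sum of P@k = 1 + 1 + 3/4 = 11/4
AP = 11/4 / 3 = 11/12

11/12


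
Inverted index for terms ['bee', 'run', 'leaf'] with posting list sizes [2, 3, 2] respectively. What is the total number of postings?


Summing posting list sizes:
'bee': 2 postings
'run': 3 postings
'leaf': 2 postings
Total = 2 + 3 + 2 = 7

7


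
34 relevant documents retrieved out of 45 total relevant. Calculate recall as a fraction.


Recall = retrieved_relevant / total_relevant
= 34 / 45
= 34 / (34 + 11)
= 34/45

34/45


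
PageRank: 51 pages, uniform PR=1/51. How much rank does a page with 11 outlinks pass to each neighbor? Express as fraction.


Initial PR = 1/51 = 1/51
Outlinks = 11
Contribution per link = PR / outlinks
= 1/51 / 11
= 1/561

1/561


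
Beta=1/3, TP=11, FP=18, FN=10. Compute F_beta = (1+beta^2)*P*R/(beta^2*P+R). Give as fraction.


P = TP/(TP+FP) = 11/29 = 11/29
R = TP/(TP+FN) = 11/21 = 11/21
beta^2 = 1/3^2 = 1/9
(1 + beta^2) = 10/9
Numerator = (1+beta^2)*P*R = 1210/5481
Denominator = beta^2*P + R = 11/261 + 11/21 = 1034/1827
F_beta = 55/141

55/141


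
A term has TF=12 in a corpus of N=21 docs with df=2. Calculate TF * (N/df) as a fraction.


TF * (N/df)
= 12 * (21/2)
= 12 * 21/2
= 126

126


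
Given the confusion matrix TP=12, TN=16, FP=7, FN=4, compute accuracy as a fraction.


Accuracy = (TP + TN) / (TP + TN + FP + FN)
TP + TN = 12 + 16 = 28
Total = 12 + 16 + 7 + 4 = 39
Accuracy = 28 / 39 = 28/39

28/39


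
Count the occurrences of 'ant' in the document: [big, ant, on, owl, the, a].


Document has 6 words
Scanning for 'ant':
Found at positions: [1]
Count = 1

1


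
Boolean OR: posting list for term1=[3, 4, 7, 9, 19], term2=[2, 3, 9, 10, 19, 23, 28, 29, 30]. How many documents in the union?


Boolean OR: find union of posting lists
term1 docs: [3, 4, 7, 9, 19]
term2 docs: [2, 3, 9, 10, 19, 23, 28, 29, 30]
Union: [2, 3, 4, 7, 9, 10, 19, 23, 28, 29, 30]
|union| = 11

11


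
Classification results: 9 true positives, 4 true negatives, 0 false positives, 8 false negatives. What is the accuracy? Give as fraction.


Accuracy = (TP + TN) / (TP + TN + FP + FN)
TP + TN = 9 + 4 = 13
Total = 9 + 4 + 0 + 8 = 21
Accuracy = 13 / 21 = 13/21

13/21


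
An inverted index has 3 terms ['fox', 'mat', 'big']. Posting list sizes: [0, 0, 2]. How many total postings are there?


Summing posting list sizes:
'fox': 0 postings
'mat': 0 postings
'big': 2 postings
Total = 0 + 0 + 2 = 2

2


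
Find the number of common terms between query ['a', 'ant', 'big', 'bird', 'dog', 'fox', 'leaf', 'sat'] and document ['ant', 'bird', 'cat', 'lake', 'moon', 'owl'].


Query terms: ['a', 'ant', 'big', 'bird', 'dog', 'fox', 'leaf', 'sat']
Document terms: ['ant', 'bird', 'cat', 'lake', 'moon', 'owl']
Common terms: ['ant', 'bird']
Overlap count = 2

2


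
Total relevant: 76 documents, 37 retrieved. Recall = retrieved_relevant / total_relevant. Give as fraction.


Recall = retrieved_relevant / total_relevant
= 37 / 76
= 37 / (37 + 39)
= 37/76

37/76


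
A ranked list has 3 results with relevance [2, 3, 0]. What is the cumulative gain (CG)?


Cumulative Gain = sum of relevance scores
Position 1: rel=2, running sum=2
Position 2: rel=3, running sum=5
Position 3: rel=0, running sum=5
CG = 5

5


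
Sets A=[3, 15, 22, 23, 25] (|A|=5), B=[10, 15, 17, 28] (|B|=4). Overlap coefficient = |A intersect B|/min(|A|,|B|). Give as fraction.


A intersect B = [15]
|A intersect B| = 1
min(|A|, |B|) = min(5, 4) = 4
Overlap = 1 / 4 = 1/4

1/4


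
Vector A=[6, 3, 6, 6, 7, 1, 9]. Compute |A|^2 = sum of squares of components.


|A|^2 = sum of squared components
A[0]^2 = 6^2 = 36
A[1]^2 = 3^2 = 9
A[2]^2 = 6^2 = 36
A[3]^2 = 6^2 = 36
A[4]^2 = 7^2 = 49
A[5]^2 = 1^2 = 1
A[6]^2 = 9^2 = 81
Sum = 36 + 9 + 36 + 36 + 49 + 1 + 81 = 248

248


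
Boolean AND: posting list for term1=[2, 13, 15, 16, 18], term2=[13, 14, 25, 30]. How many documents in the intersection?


Boolean AND: find intersection of posting lists
term1 docs: [2, 13, 15, 16, 18]
term2 docs: [13, 14, 25, 30]
Intersection: [13]
|intersection| = 1

1


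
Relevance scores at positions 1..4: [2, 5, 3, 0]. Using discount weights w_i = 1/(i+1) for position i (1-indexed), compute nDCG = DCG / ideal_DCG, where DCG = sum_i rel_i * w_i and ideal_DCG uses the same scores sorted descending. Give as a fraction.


Position discount weights w_i = 1/(i+1) for i=1..4:
Weights = [1/2, 1/3, 1/4, 1/5]
Actual relevance: [2, 5, 3, 0]
DCG = 2/2 + 5/3 + 3/4 + 0/5 = 41/12
Ideal relevance (sorted desc): [5, 3, 2, 0]
Ideal DCG = 5/2 + 3/3 + 2/4 + 0/5 = 4
nDCG = DCG / ideal_DCG = 41/12 / 4 = 41/48

41/48


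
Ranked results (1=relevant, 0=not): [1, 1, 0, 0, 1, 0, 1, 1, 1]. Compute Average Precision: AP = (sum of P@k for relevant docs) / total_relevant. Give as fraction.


Computing P@k for each relevant position:
Position 1: relevant, P@1 = 1/1 = 1
Position 2: relevant, P@2 = 2/2 = 1
Position 3: not relevant
Position 4: not relevant
Position 5: relevant, P@5 = 3/5 = 3/5
Position 6: not relevant
Position 7: relevant, P@7 = 4/7 = 4/7
Position 8: relevant, P@8 = 5/8 = 5/8
Position 9: relevant, P@9 = 6/9 = 2/3
Sum of P@k = 1 + 1 + 3/5 + 4/7 + 5/8 + 2/3 = 3749/840
AP = 3749/840 / 6 = 3749/5040

3749/5040


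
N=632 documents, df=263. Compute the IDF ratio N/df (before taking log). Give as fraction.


IDF ratio = N / df
= 632 / 263
= 632/263

632/263


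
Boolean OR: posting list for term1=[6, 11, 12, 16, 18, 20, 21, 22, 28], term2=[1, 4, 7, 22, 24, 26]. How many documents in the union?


Boolean OR: find union of posting lists
term1 docs: [6, 11, 12, 16, 18, 20, 21, 22, 28]
term2 docs: [1, 4, 7, 22, 24, 26]
Union: [1, 4, 6, 7, 11, 12, 16, 18, 20, 21, 22, 24, 26, 28]
|union| = 14

14


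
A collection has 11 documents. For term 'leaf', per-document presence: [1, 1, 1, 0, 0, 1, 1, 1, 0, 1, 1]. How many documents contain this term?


Checking each document for 'leaf':
Doc 1: present
Doc 2: present
Doc 3: present
Doc 4: absent
Doc 5: absent
Doc 6: present
Doc 7: present
Doc 8: present
Doc 9: absent
Doc 10: present
Doc 11: present
df = sum of presences = 1 + 1 + 1 + 0 + 0 + 1 + 1 + 1 + 0 + 1 + 1 = 8

8


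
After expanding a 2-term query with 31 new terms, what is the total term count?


Original terms: 2
Expansion terms: 31
Total = 2 + 31 = 33

33


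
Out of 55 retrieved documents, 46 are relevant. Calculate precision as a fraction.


Precision = relevant_retrieved / total_retrieved
= 46 / 55
= 46 / (46 + 9)
= 46/55

46/55


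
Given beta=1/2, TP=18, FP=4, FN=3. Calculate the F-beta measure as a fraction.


P = TP/(TP+FP) = 18/22 = 9/11
R = TP/(TP+FN) = 18/21 = 6/7
beta^2 = 1/2^2 = 1/4
(1 + beta^2) = 5/4
Numerator = (1+beta^2)*P*R = 135/154
Denominator = beta^2*P + R = 9/44 + 6/7 = 327/308
F_beta = 90/109

90/109


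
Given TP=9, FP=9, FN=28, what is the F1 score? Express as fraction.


F1 = 2 * P * R / (P + R)
P = TP/(TP+FP) = 9/18 = 1/2
R = TP/(TP+FN) = 9/37 = 9/37
2 * P * R = 2 * 1/2 * 9/37 = 9/37
P + R = 1/2 + 9/37 = 55/74
F1 = 9/37 / 55/74 = 18/55

18/55


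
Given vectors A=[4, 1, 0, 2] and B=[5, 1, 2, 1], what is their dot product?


Dot product = sum of element-wise products
A[0]*B[0] = 4*5 = 20
A[1]*B[1] = 1*1 = 1
A[2]*B[2] = 0*2 = 0
A[3]*B[3] = 2*1 = 2
Sum = 20 + 1 + 0 + 2 = 23

23


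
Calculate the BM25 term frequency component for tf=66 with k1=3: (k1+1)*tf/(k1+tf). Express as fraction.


BM25 TF component = (k1+1)*tf / (k1+tf)
k1 = 3, tf = 66
Numerator = (3+1)*66 = 264
Denominator = 3 + 66 = 69
= 264/69 = 88/23

88/23


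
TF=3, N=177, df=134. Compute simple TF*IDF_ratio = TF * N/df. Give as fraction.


TF * (N/df)
= 3 * (177/134)
= 3 * 177/134
= 531/134

531/134


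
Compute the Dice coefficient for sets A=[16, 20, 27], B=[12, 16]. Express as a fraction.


A intersect B = [16]
|A intersect B| = 1
|A| = 3, |B| = 2
Dice = 2*1 / (3+2)
= 2 / 5 = 2/5

2/5


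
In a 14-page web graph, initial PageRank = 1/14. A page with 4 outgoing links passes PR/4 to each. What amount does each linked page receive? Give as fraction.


Initial PR = 1/14 = 1/14
Outlinks = 4
Contribution per link = PR / outlinks
= 1/14 / 4
= 1/56

1/56


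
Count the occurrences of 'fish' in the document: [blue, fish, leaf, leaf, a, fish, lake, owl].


Document has 8 words
Scanning for 'fish':
Found at positions: [1, 5]
Count = 2

2


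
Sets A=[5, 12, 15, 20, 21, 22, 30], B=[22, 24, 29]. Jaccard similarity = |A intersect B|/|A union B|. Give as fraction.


A intersect B = [22]
|A intersect B| = 1
A union B = [5, 12, 15, 20, 21, 22, 24, 29, 30]
|A union B| = 9
Jaccard = 1/9 = 1/9

1/9


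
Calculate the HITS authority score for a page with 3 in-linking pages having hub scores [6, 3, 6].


Authority = sum of hub scores of in-linkers
In-link 1: hub score = 6
In-link 2: hub score = 3
In-link 3: hub score = 6
Authority = 6 + 3 + 6 = 15

15


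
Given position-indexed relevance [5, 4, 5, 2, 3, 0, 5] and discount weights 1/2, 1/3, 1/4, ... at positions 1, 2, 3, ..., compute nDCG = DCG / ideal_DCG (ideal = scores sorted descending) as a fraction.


Position discount weights w_i = 1/(i+1) for i=1..7:
Weights = [1/2, 1/3, 1/4, 1/5, 1/6, 1/7, 1/8]
Actual relevance: [5, 4, 5, 2, 3, 0, 5]
DCG = 5/2 + 4/3 + 5/4 + 2/5 + 3/6 + 0/7 + 5/8 = 793/120
Ideal relevance (sorted desc): [5, 5, 5, 4, 3, 2, 0]
Ideal DCG = 5/2 + 5/3 + 5/4 + 4/5 + 3/6 + 2/7 + 0/8 = 2941/420
nDCG = DCG / ideal_DCG = 793/120 / 2941/420 = 5551/5882

5551/5882


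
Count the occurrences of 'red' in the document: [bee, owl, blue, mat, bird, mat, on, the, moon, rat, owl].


Document has 11 words
Scanning for 'red':
Term not found in document
Count = 0

0


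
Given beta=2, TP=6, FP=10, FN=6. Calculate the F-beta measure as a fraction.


P = TP/(TP+FP) = 6/16 = 3/8
R = TP/(TP+FN) = 6/12 = 1/2
beta^2 = 2^2 = 4
(1 + beta^2) = 5
Numerator = (1+beta^2)*P*R = 15/16
Denominator = beta^2*P + R = 3/2 + 1/2 = 2
F_beta = 15/32

15/32


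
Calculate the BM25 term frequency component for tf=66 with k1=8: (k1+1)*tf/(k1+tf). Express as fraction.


BM25 TF component = (k1+1)*tf / (k1+tf)
k1 = 8, tf = 66
Numerator = (8+1)*66 = 594
Denominator = 8 + 66 = 74
= 594/74 = 297/37

297/37


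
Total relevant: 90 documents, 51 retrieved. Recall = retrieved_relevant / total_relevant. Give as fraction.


Recall = retrieved_relevant / total_relevant
= 51 / 90
= 51 / (51 + 39)
= 17/30

17/30


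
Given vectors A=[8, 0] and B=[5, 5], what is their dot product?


Dot product = sum of element-wise products
A[0]*B[0] = 8*5 = 40
A[1]*B[1] = 0*5 = 0
Sum = 40 + 0 = 40

40


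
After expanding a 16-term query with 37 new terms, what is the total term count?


Original terms: 16
Expansion terms: 37
Total = 16 + 37 = 53

53


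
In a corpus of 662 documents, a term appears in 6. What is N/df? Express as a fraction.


IDF ratio = N / df
= 662 / 6
= 331/3

331/3


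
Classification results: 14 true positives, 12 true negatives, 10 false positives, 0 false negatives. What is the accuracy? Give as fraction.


Accuracy = (TP + TN) / (TP + TN + FP + FN)
TP + TN = 14 + 12 = 26
Total = 14 + 12 + 10 + 0 = 36
Accuracy = 26 / 36 = 13/18

13/18


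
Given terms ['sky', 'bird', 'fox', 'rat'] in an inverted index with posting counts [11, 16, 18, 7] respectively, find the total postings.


Summing posting list sizes:
'sky': 11 postings
'bird': 16 postings
'fox': 18 postings
'rat': 7 postings
Total = 11 + 16 + 18 + 7 = 52

52


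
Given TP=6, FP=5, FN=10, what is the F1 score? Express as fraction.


F1 = 2 * P * R / (P + R)
P = TP/(TP+FP) = 6/11 = 6/11
R = TP/(TP+FN) = 6/16 = 3/8
2 * P * R = 2 * 6/11 * 3/8 = 9/22
P + R = 6/11 + 3/8 = 81/88
F1 = 9/22 / 81/88 = 4/9

4/9


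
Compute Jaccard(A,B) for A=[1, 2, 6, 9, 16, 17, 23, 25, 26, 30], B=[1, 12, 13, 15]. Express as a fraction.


A intersect B = [1]
|A intersect B| = 1
A union B = [1, 2, 6, 9, 12, 13, 15, 16, 17, 23, 25, 26, 30]
|A union B| = 13
Jaccard = 1/13 = 1/13

1/13


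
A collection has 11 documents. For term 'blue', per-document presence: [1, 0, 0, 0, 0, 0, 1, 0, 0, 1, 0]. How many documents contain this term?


Checking each document for 'blue':
Doc 1: present
Doc 2: absent
Doc 3: absent
Doc 4: absent
Doc 5: absent
Doc 6: absent
Doc 7: present
Doc 8: absent
Doc 9: absent
Doc 10: present
Doc 11: absent
df = sum of presences = 1 + 0 + 0 + 0 + 0 + 0 + 1 + 0 + 0 + 1 + 0 = 3

3


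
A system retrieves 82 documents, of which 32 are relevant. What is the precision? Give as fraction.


Precision = relevant_retrieved / total_retrieved
= 32 / 82
= 32 / (32 + 50)
= 16/41

16/41


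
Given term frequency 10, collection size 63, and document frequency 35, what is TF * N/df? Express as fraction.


TF * (N/df)
= 10 * (63/35)
= 10 * 9/5
= 18

18


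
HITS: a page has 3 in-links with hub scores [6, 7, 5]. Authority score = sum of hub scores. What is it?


Authority = sum of hub scores of in-linkers
In-link 1: hub score = 6
In-link 2: hub score = 7
In-link 3: hub score = 5
Authority = 6 + 7 + 5 = 18

18


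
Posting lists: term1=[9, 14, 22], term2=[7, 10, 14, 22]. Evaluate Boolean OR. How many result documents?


Boolean OR: find union of posting lists
term1 docs: [9, 14, 22]
term2 docs: [7, 10, 14, 22]
Union: [7, 9, 10, 14, 22]
|union| = 5

5


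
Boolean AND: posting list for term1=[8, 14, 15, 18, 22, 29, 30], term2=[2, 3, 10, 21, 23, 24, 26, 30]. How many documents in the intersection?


Boolean AND: find intersection of posting lists
term1 docs: [8, 14, 15, 18, 22, 29, 30]
term2 docs: [2, 3, 10, 21, 23, 24, 26, 30]
Intersection: [30]
|intersection| = 1

1


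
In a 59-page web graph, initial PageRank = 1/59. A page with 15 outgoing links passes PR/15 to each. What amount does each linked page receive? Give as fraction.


Initial PR = 1/59 = 1/59
Outlinks = 15
Contribution per link = PR / outlinks
= 1/59 / 15
= 1/885

1/885


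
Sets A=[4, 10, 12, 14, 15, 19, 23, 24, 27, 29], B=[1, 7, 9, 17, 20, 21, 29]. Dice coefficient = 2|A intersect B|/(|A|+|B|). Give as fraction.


A intersect B = [29]
|A intersect B| = 1
|A| = 10, |B| = 7
Dice = 2*1 / (10+7)
= 2 / 17 = 2/17

2/17


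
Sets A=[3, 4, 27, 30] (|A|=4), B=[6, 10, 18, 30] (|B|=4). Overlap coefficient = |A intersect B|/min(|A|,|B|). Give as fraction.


A intersect B = [30]
|A intersect B| = 1
min(|A|, |B|) = min(4, 4) = 4
Overlap = 1 / 4 = 1/4

1/4


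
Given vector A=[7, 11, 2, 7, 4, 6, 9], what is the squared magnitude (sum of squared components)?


|A|^2 = sum of squared components
A[0]^2 = 7^2 = 49
A[1]^2 = 11^2 = 121
A[2]^2 = 2^2 = 4
A[3]^2 = 7^2 = 49
A[4]^2 = 4^2 = 16
A[5]^2 = 6^2 = 36
A[6]^2 = 9^2 = 81
Sum = 49 + 121 + 4 + 49 + 16 + 36 + 81 = 356

356


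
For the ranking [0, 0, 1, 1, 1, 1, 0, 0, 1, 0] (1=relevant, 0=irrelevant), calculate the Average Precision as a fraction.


Computing P@k for each relevant position:
Position 1: not relevant
Position 2: not relevant
Position 3: relevant, P@3 = 1/3 = 1/3
Position 4: relevant, P@4 = 2/4 = 1/2
Position 5: relevant, P@5 = 3/5 = 3/5
Position 6: relevant, P@6 = 4/6 = 2/3
Position 7: not relevant
Position 8: not relevant
Position 9: relevant, P@9 = 5/9 = 5/9
Position 10: not relevant
Sum of P@k = 1/3 + 1/2 + 3/5 + 2/3 + 5/9 = 239/90
AP = 239/90 / 5 = 239/450

239/450


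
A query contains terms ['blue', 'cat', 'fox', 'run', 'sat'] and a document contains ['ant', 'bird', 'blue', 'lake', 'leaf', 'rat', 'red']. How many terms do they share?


Query terms: ['blue', 'cat', 'fox', 'run', 'sat']
Document terms: ['ant', 'bird', 'blue', 'lake', 'leaf', 'rat', 'red']
Common terms: ['blue']
Overlap count = 1

1


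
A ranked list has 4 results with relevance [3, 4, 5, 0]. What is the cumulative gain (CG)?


Cumulative Gain = sum of relevance scores
Position 1: rel=3, running sum=3
Position 2: rel=4, running sum=7
Position 3: rel=5, running sum=12
Position 4: rel=0, running sum=12
CG = 12

12


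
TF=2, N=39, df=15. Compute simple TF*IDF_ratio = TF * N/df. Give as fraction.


TF * (N/df)
= 2 * (39/15)
= 2 * 13/5
= 26/5

26/5


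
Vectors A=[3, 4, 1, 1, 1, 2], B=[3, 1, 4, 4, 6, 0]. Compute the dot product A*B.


Dot product = sum of element-wise products
A[0]*B[0] = 3*3 = 9
A[1]*B[1] = 4*1 = 4
A[2]*B[2] = 1*4 = 4
A[3]*B[3] = 1*4 = 4
A[4]*B[4] = 1*6 = 6
A[5]*B[5] = 2*0 = 0
Sum = 9 + 4 + 4 + 4 + 6 + 0 = 27

27


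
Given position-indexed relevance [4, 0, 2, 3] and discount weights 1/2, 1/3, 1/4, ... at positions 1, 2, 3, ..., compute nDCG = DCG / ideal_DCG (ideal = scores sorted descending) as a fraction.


Position discount weights w_i = 1/(i+1) for i=1..4:
Weights = [1/2, 1/3, 1/4, 1/5]
Actual relevance: [4, 0, 2, 3]
DCG = 4/2 + 0/3 + 2/4 + 3/5 = 31/10
Ideal relevance (sorted desc): [4, 3, 2, 0]
Ideal DCG = 4/2 + 3/3 + 2/4 + 0/5 = 7/2
nDCG = DCG / ideal_DCG = 31/10 / 7/2 = 31/35

31/35


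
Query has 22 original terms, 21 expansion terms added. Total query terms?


Original terms: 22
Expansion terms: 21
Total = 22 + 21 = 43

43


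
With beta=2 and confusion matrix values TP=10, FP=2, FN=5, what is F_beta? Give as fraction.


P = TP/(TP+FP) = 10/12 = 5/6
R = TP/(TP+FN) = 10/15 = 2/3
beta^2 = 2^2 = 4
(1 + beta^2) = 5
Numerator = (1+beta^2)*P*R = 25/9
Denominator = beta^2*P + R = 10/3 + 2/3 = 4
F_beta = 25/36

25/36


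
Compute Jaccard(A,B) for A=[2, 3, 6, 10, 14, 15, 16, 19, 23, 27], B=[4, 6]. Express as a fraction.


A intersect B = [6]
|A intersect B| = 1
A union B = [2, 3, 4, 6, 10, 14, 15, 16, 19, 23, 27]
|A union B| = 11
Jaccard = 1/11 = 1/11

1/11


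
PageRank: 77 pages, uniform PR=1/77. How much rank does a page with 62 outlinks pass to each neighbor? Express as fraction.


Initial PR = 1/77 = 1/77
Outlinks = 62
Contribution per link = PR / outlinks
= 1/77 / 62
= 1/4774

1/4774


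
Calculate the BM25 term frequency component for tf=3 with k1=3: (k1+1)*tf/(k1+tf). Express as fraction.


BM25 TF component = (k1+1)*tf / (k1+tf)
k1 = 3, tf = 3
Numerator = (3+1)*3 = 12
Denominator = 3 + 3 = 6
= 12/6 = 2

2


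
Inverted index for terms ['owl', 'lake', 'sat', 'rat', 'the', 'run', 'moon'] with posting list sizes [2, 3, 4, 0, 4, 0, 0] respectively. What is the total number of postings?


Summing posting list sizes:
'owl': 2 postings
'lake': 3 postings
'sat': 4 postings
'rat': 0 postings
'the': 4 postings
'run': 0 postings
'moon': 0 postings
Total = 2 + 3 + 4 + 0 + 4 + 0 + 0 = 13

13


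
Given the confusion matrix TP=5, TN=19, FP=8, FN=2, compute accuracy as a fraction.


Accuracy = (TP + TN) / (TP + TN + FP + FN)
TP + TN = 5 + 19 = 24
Total = 5 + 19 + 8 + 2 = 34
Accuracy = 24 / 34 = 12/17

12/17


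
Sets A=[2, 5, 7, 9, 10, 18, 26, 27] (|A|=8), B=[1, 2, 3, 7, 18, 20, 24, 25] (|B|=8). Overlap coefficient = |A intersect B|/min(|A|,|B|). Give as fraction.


A intersect B = [2, 7, 18]
|A intersect B| = 3
min(|A|, |B|) = min(8, 8) = 8
Overlap = 3 / 8 = 3/8

3/8


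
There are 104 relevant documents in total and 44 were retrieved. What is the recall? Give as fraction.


Recall = retrieved_relevant / total_relevant
= 44 / 104
= 44 / (44 + 60)
= 11/26

11/26


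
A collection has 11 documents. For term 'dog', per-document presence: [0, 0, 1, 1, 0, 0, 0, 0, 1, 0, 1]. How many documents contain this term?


Checking each document for 'dog':
Doc 1: absent
Doc 2: absent
Doc 3: present
Doc 4: present
Doc 5: absent
Doc 6: absent
Doc 7: absent
Doc 8: absent
Doc 9: present
Doc 10: absent
Doc 11: present
df = sum of presences = 0 + 0 + 1 + 1 + 0 + 0 + 0 + 0 + 1 + 0 + 1 = 4

4


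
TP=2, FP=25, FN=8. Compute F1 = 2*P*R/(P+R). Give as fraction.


F1 = 2 * P * R / (P + R)
P = TP/(TP+FP) = 2/27 = 2/27
R = TP/(TP+FN) = 2/10 = 1/5
2 * P * R = 2 * 2/27 * 1/5 = 4/135
P + R = 2/27 + 1/5 = 37/135
F1 = 4/135 / 37/135 = 4/37

4/37


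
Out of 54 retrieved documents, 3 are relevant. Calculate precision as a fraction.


Precision = relevant_retrieved / total_retrieved
= 3 / 54
= 3 / (3 + 51)
= 1/18

1/18


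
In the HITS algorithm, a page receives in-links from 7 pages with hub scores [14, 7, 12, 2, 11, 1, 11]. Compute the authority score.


Authority = sum of hub scores of in-linkers
In-link 1: hub score = 14
In-link 2: hub score = 7
In-link 3: hub score = 12
In-link 4: hub score = 2
In-link 5: hub score = 11
In-link 6: hub score = 1
In-link 7: hub score = 11
Authority = 14 + 7 + 12 + 2 + 11 + 1 + 11 = 58

58


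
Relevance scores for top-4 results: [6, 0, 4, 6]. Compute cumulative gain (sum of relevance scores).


Cumulative Gain = sum of relevance scores
Position 1: rel=6, running sum=6
Position 2: rel=0, running sum=6
Position 3: rel=4, running sum=10
Position 4: rel=6, running sum=16
CG = 16

16


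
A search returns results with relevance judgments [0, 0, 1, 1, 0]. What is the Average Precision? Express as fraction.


Computing P@k for each relevant position:
Position 1: not relevant
Position 2: not relevant
Position 3: relevant, P@3 = 1/3 = 1/3
Position 4: relevant, P@4 = 2/4 = 1/2
Position 5: not relevant
Sum of P@k = 1/3 + 1/2 = 5/6
AP = 5/6 / 2 = 5/12

5/12


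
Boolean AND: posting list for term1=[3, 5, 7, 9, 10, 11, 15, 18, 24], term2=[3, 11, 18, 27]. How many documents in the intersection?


Boolean AND: find intersection of posting lists
term1 docs: [3, 5, 7, 9, 10, 11, 15, 18, 24]
term2 docs: [3, 11, 18, 27]
Intersection: [3, 11, 18]
|intersection| = 3

3


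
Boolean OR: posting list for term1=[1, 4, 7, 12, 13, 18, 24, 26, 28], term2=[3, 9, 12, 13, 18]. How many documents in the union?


Boolean OR: find union of posting lists
term1 docs: [1, 4, 7, 12, 13, 18, 24, 26, 28]
term2 docs: [3, 9, 12, 13, 18]
Union: [1, 3, 4, 7, 9, 12, 13, 18, 24, 26, 28]
|union| = 11

11


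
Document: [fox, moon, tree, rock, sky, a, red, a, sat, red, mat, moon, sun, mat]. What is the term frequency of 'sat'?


Document has 14 words
Scanning for 'sat':
Found at positions: [8]
Count = 1

1


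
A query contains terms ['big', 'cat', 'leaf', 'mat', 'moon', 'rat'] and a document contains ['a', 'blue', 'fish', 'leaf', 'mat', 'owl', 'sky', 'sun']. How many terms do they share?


Query terms: ['big', 'cat', 'leaf', 'mat', 'moon', 'rat']
Document terms: ['a', 'blue', 'fish', 'leaf', 'mat', 'owl', 'sky', 'sun']
Common terms: ['leaf', 'mat']
Overlap count = 2

2


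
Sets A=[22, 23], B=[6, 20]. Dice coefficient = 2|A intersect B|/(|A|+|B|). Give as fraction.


A intersect B = []
|A intersect B| = 0
|A| = 2, |B| = 2
Dice = 2*0 / (2+2)
= 0 / 4 = 0

0


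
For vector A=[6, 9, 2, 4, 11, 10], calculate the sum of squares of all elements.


|A|^2 = sum of squared components
A[0]^2 = 6^2 = 36
A[1]^2 = 9^2 = 81
A[2]^2 = 2^2 = 4
A[3]^2 = 4^2 = 16
A[4]^2 = 11^2 = 121
A[5]^2 = 10^2 = 100
Sum = 36 + 81 + 4 + 16 + 121 + 100 = 358

358


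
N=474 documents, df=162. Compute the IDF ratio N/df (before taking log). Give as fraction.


IDF ratio = N / df
= 474 / 162
= 79/27

79/27


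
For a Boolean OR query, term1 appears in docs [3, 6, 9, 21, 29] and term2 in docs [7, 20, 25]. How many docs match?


Boolean OR: find union of posting lists
term1 docs: [3, 6, 9, 21, 29]
term2 docs: [7, 20, 25]
Union: [3, 6, 7, 9, 20, 21, 25, 29]
|union| = 8

8


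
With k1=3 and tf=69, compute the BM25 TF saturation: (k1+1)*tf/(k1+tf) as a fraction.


BM25 TF component = (k1+1)*tf / (k1+tf)
k1 = 3, tf = 69
Numerator = (3+1)*69 = 276
Denominator = 3 + 69 = 72
= 276/72 = 23/6

23/6
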